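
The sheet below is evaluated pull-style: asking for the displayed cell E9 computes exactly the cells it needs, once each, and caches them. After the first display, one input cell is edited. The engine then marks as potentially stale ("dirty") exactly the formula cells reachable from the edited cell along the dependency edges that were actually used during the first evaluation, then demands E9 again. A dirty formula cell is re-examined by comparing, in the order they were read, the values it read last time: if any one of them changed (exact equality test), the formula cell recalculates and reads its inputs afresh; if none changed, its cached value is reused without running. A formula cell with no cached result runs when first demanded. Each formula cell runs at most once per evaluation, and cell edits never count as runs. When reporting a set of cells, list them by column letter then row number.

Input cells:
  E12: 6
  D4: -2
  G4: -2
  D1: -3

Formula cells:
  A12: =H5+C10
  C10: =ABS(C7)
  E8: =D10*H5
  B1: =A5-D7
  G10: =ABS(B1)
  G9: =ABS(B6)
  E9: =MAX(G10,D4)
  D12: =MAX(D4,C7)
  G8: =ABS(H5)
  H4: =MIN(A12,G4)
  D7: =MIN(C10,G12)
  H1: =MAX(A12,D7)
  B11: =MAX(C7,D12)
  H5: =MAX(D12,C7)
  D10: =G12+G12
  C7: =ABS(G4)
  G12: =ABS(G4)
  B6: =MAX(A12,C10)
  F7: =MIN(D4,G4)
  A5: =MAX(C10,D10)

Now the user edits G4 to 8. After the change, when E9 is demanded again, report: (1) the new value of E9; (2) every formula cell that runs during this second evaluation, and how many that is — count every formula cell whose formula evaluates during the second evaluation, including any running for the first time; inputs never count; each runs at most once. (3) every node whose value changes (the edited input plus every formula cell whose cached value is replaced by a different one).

Demanding E9 again yields 8.
9 formula cells run: A5, B1, C7, C10, D7, D10, E9, G10, G12.
The nodes whose values change: A5, B1, C7, C10, D7, D10, E9, G4, G10, G12.

First demand of the output computes:
  C7 = ABS(-2) = 2
  C10 = ABS(2) = 2
  G12 = ABS(-2) = 2
  D7 = MIN(2, 2) = 2
  D10 = 2 + 2 = 4
  A5 = MAX(2, 4) = 4
  B1 = 4 - 2 = 2
  G10 = ABS(2) = 2
  E9 = MAX(2, -2) = 2

After the edit, cleaning proceeds:
  C7: a read changed (G4 -2->8) — executes, giving 8.
  C10: a read changed (C7 2->8) — executes, giving 8.
  G12: a read changed (G4 -2->8) — executes, giving 8.
  D7: a read changed (C10 2->8; G12 2->8) — executes, giving 8.
  D10: a read changed (G12 2->8; G12 2->8) — executes, giving 16.
  A5: a read changed (C10 2->8; D10 4->16) — executes, giving 16.
  B1: a read changed (A5 4->16; D7 2->8) — executes, giving 8.
  G10: a read changed (B1 2->8) — executes, giving 8.
  E9: a read changed (G10 2->8) — executes, giving 8.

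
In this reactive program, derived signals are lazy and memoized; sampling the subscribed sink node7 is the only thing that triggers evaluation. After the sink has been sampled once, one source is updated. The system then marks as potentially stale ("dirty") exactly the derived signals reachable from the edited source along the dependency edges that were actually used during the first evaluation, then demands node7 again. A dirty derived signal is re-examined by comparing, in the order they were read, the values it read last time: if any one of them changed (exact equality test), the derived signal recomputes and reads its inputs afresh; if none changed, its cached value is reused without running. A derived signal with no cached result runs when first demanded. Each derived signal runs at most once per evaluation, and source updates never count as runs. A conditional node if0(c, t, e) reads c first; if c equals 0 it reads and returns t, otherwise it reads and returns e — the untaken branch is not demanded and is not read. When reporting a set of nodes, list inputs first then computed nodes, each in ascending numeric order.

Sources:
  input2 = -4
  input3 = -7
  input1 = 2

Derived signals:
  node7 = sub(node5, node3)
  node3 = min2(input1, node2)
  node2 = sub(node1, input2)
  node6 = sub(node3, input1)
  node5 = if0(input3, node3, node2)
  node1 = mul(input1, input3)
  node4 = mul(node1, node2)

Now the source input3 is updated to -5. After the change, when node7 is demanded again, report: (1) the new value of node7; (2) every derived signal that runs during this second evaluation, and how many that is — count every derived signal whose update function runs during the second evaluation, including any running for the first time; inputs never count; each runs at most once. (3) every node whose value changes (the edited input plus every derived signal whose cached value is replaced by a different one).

First demand of the output computes:
  node1 = mul(2, -7) = -14
  node2 = sub(-14, -4) = -10
  node3 = min2(2, -10) = -10
  node5 = if0(input3=-7 -> else branch node2) = -10
  node7 = sub(-10, -10) = 0

After the edit, cleaning proceeds:
  node1: a read changed (input3 -7->-5) — executes, giving -10.
  node2: a read changed (node1 -14->-10) — executes, giving -6.
  node3: a read changed (node2 -10->-6) — executes, giving -6.
  node5: a read changed (input3 -7->-5; node2 -10->-6) — executes, giving -6.
  node7: a read changed (node5 -10->-6; node3 -10->-6) — executes, giving 0 — identical to its old value.

Demanding node7 again yields 0.
5 derived signals run: node1, node2, node3, node5, node7.
The nodes whose values change: input3, node1, node2, node3, node5.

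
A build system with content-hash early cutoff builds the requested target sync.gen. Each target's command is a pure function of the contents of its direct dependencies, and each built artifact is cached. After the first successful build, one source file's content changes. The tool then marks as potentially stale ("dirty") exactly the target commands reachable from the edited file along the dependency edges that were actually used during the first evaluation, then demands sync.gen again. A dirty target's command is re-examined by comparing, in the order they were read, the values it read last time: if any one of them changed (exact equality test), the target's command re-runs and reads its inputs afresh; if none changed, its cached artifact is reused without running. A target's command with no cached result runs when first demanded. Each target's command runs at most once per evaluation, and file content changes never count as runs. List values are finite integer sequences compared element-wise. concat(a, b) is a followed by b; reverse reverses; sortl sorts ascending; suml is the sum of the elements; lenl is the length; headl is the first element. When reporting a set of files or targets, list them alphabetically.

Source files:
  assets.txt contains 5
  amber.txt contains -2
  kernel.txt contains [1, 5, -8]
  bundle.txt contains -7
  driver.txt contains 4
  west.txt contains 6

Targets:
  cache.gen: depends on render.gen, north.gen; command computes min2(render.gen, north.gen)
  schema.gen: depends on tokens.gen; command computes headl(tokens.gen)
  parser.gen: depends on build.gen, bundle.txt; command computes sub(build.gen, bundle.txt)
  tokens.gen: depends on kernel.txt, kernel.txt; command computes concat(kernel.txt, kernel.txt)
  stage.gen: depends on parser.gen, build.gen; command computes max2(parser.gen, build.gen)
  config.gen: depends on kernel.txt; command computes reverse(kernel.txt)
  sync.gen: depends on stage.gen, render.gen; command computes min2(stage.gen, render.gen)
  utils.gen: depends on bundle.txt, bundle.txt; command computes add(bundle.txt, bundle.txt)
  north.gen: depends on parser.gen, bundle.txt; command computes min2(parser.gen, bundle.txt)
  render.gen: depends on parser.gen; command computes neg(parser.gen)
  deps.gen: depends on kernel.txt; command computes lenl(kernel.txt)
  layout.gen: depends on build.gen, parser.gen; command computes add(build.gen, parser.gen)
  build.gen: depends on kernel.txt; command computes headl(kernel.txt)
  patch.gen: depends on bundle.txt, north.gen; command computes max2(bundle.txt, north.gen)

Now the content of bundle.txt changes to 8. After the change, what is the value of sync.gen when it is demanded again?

First evaluation (everything demanded from the output):
  build.gen = headl([1, 5, -8]) = 1
  parser.gen = sub(1, -7) = 8
  render.gen = neg(8) = -8
  stage.gen = max2(8, 1) = 8
  sync.gen = min2(8, -8) = -8

Propagation after the edit:
  parser.gen: runs — bundle.txt -7->8; result -7.
  render.gen: runs — parser.gen 8->-7; result 7.
  stage.gen: runs — parser.gen 8->-7; result 1.
  sync.gen: runs — stage.gen 8->1; render.gen -8->7; result 1.

New value of sync.gen: 1.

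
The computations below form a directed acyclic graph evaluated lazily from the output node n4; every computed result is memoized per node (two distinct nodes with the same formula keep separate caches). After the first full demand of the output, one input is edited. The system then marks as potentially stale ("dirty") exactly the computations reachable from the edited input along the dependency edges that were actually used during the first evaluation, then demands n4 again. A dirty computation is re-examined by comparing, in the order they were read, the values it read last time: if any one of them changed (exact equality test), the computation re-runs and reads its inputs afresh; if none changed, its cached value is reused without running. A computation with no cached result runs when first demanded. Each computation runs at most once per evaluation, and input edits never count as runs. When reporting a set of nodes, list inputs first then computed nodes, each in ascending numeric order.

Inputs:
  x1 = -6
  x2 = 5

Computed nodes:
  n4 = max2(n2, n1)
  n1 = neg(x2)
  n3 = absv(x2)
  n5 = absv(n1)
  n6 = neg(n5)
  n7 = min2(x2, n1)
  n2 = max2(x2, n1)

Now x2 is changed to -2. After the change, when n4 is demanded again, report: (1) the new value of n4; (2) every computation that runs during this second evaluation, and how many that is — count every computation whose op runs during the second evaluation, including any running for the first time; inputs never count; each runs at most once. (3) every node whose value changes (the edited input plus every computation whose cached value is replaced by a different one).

First demand of the output computes:
  n1 = neg(5) = -5
  n2 = max2(5, -5) = 5
  n4 = max2(5, -5) = 5

After the edit, cleaning proceeds:
  n1: a read changed (x2 5->-2) — executes, giving 2.
  n2: a read changed (x2 5->-2; n1 -5->2) — executes, giving 2.
  n4: a read changed (n2 5->2; n1 -5->2) — executes, giving 2.

Demanding n4 again yields 2.
3 computations run: n1, n2, n4.
The nodes whose values change: x2, n1, n2, n4.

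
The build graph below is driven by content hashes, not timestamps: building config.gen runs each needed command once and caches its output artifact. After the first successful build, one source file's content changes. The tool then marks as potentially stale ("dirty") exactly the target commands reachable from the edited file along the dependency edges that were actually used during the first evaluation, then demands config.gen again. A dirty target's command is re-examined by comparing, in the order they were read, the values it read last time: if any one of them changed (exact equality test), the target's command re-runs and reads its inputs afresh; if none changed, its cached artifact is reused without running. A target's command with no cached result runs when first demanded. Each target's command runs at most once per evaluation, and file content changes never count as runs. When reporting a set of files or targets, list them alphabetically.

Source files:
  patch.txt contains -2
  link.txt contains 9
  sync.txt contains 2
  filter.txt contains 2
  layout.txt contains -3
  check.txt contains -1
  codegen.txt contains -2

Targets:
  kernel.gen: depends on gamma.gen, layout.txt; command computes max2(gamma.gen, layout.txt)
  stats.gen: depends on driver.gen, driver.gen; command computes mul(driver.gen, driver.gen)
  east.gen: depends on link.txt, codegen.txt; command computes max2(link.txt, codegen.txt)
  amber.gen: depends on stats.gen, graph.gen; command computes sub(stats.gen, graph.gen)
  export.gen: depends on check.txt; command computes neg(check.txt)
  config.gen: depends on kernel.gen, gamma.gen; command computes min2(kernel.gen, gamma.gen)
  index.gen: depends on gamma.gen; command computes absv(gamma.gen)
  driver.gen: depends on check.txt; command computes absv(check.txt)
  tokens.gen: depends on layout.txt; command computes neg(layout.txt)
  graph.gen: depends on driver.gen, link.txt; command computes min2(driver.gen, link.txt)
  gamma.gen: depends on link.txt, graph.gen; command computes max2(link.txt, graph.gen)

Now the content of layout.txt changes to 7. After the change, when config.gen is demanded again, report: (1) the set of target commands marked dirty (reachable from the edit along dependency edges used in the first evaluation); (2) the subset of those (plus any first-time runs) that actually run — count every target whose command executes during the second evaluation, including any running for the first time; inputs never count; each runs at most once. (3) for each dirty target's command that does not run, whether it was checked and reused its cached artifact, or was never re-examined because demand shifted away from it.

Initial pass — values computed on the first demand:
  driver.gen = absv(-1) = 1
  graph.gen = min2(1, 9) = 1
  gamma.gen = max2(9, 1) = 9
  kernel.gen = max2(9, -3) = 9
  config.gen = min2(9, 9) = 9

Second demand — change propagation:
  kernel.gen: re-runs because layout.txt -3->7; new result 9 (unchanged).
  config.gen: re-examined; everything it read last time is the same (kernel.gen unchanged, gamma.gen unchanged) — cache 9 kept, no run.

The important point: kernel.gen recomputes to an identical value, and the output ends up unchanged.

Dirty set: config.gen, kernel.gen.
Run set: kernel.gen (1 run).
Re-examined without running (cache reused): config.gen.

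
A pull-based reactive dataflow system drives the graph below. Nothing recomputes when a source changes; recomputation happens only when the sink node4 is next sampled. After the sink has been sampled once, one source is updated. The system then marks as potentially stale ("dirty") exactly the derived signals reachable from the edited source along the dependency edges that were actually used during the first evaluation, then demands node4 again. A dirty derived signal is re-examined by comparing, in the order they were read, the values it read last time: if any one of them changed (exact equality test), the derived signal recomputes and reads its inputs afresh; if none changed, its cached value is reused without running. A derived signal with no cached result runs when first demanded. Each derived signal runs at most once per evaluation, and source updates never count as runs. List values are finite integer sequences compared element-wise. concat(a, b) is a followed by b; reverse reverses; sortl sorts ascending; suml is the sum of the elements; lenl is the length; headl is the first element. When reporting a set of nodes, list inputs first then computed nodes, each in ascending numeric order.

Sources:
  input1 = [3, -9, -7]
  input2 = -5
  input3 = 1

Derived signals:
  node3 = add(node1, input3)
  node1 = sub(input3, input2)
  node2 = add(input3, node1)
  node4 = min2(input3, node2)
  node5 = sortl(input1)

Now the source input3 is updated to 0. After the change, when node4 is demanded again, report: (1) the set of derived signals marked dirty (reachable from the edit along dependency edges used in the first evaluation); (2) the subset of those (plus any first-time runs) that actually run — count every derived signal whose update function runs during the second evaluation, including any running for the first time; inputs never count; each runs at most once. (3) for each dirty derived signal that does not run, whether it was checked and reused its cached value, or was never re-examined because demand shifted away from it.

First evaluation (everything demanded from the output):
  node1 = sub(1, -5) = 6
  node2 = add(1, 6) = 7
  node4 = min2(1, 7) = 1

Propagation after the edit:
  node1: runs — input3 1->0; result 5.
  node2: runs — input3 1->0; node1 6->5; result 5.
  node4: runs — input3 1->0; node2 7->5; result 0.

Marked dirty: node1, node2, node4.
Derived signals that run: node1, node2, node4 — 3 in total.
Every dirty derived signal ran.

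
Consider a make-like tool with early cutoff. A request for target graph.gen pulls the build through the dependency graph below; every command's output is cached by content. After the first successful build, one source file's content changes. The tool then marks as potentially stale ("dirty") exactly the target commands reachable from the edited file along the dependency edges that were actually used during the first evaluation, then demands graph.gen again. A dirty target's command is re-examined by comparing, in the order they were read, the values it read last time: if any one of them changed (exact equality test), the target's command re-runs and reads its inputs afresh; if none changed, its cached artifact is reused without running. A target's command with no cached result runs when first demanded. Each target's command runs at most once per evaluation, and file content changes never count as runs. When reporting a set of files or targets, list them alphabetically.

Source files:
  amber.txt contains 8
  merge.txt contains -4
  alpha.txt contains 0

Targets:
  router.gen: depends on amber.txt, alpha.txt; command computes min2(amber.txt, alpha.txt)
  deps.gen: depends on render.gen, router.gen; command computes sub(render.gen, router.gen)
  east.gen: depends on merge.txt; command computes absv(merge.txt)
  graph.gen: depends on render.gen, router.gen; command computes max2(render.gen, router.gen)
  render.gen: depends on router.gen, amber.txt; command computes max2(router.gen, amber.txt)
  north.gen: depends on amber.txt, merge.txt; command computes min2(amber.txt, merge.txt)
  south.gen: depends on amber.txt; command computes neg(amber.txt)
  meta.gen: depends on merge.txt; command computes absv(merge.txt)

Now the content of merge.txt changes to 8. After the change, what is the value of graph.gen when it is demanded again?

Demanding graph.gen again yields 8.
Note the shortcut — merge.txt feeds only undemanded nodes, so no recomputation happens.

First demand of the output computes:
  router.gen = min2(8, 0) = 0
  render.gen = max2(0, 8) = 8
  graph.gen = max2(8, 0) = 8

After the edit, cleaning proceeds:
  merge.txt only reaches undemanded nodes; the second demand re-runs nothing.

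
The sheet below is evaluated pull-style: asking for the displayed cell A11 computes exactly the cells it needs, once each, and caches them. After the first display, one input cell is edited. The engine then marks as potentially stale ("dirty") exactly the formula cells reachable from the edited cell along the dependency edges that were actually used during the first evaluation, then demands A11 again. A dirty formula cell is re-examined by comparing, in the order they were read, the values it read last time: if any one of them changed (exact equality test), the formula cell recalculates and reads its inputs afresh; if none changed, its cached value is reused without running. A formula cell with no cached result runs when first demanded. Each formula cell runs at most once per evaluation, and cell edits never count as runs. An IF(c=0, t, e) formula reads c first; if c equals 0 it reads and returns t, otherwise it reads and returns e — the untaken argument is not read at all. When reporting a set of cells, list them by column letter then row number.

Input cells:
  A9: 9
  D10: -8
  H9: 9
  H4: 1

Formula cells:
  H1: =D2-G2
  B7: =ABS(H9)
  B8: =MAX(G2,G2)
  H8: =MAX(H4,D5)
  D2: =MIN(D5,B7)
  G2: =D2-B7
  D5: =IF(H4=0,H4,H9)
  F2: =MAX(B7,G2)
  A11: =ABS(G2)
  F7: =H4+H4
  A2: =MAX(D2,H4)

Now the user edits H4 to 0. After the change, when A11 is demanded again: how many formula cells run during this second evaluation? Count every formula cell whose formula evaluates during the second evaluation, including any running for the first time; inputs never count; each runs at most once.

First demand of the output computes:
  B7 = ABS(9) = 9
  D5 = IF(H4=0: H4=1 -> else branch H9) = 9
  D2 = MIN(9, 9) = 9
  G2 = 9 - 9 = 0
  A11 = ABS(0) = 0

After the edit, cleaning proceeds:
  D5: a read changed (H4 1->0) — executes, giving 0.
  D2: a read changed (D5 9->0) — executes, giving 0.
  G2: a read changed (D2 9->0) — executes, giving -9.
  A11: a read changed (G2 0->-9) — executes, giving 9.

4 formula cells run: A11, D2, D5, G2.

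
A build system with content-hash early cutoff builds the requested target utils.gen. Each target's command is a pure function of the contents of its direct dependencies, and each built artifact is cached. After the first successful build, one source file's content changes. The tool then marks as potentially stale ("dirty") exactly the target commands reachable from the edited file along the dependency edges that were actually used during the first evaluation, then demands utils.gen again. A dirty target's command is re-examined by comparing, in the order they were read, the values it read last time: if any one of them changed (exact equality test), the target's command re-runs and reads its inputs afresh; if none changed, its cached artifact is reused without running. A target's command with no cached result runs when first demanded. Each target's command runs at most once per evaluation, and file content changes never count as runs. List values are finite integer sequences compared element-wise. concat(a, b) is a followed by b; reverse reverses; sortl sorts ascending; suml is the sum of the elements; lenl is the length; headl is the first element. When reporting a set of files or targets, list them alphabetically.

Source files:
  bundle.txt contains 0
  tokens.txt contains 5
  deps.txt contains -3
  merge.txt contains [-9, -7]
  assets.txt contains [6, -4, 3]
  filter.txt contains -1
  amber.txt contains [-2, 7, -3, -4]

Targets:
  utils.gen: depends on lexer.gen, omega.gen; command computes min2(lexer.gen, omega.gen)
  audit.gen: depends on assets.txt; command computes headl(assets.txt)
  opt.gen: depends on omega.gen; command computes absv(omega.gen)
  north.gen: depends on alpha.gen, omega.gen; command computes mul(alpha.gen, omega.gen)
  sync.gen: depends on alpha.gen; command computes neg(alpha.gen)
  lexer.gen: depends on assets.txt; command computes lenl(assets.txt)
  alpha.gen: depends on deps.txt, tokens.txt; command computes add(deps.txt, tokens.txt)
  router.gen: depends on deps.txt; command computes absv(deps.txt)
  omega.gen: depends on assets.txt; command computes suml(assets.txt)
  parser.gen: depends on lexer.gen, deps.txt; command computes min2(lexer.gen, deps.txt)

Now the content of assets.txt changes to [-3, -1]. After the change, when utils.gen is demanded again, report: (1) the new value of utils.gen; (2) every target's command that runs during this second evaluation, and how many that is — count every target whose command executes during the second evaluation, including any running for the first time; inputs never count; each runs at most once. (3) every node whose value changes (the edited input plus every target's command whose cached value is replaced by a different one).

First evaluation (everything demanded from the output):
  lexer.gen = lenl([6, -4, 3]) = 3
  omega.gen = suml([6, -4, 3]) = 5
  utils.gen = min2(3, 5) = 3

Propagation after the edit:
  lexer.gen: runs — assets.txt [6, -4, 3]->[-3, -1]; result 2.
  omega.gen: runs — assets.txt [6, -4, 3]->[-3, -1]; result -4.
  utils.gen: runs — lexer.gen 3->2; omega.gen 5->-4; result -4.

New value of utils.gen: -4.
Target commands that run: lexer.gen, omega.gen, utils.gen — 3 in total.
Values that change: assets.txt, lexer.gen, omega.gen, utils.gen.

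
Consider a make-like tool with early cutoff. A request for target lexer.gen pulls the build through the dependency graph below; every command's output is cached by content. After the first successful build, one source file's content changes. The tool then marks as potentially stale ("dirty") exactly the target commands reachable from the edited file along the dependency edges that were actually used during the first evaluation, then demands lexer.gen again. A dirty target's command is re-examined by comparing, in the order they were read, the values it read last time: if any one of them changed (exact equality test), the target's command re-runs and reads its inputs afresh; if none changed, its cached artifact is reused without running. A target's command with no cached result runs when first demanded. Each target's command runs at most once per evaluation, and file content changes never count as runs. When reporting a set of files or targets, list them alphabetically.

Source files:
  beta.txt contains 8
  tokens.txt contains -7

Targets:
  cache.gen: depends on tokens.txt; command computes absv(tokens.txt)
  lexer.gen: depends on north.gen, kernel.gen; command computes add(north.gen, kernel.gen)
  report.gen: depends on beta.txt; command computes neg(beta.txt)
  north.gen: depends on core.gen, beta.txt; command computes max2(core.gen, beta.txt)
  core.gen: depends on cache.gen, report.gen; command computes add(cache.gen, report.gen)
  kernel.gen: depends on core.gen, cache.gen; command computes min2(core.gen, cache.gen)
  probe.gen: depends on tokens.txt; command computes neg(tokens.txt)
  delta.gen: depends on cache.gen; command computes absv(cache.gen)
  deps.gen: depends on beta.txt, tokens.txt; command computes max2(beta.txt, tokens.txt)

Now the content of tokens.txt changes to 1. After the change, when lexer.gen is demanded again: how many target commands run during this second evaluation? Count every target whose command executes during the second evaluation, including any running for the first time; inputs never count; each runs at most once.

First demand of the output computes:
  cache.gen = absv(-7) = 7
  report.gen = neg(8) = -8
  core.gen = add(7, -8) = -1
  kernel.gen = min2(-1, 7) = -1
  north.gen = max2(-1, 8) = 8
  lexer.gen = add(8, -1) = 7

After the edit, cleaning proceeds:
  cache.gen: a read changed (tokens.txt -7->1) — executes, giving 1.
  core.gen: a read changed (cache.gen 7->1) — executes, giving -7.
  kernel.gen: a read changed (core.gen -1->-7; cache.gen 7->1) — executes, giving -7.
  north.gen: a read changed (core.gen -1->-7) — executes, giving 8 — identical to its old value.
  lexer.gen: a read changed (kernel.gen -1->-7) — executes, giving 1.

5 target commands run: cache.gen, core.gen, kernel.gen, lexer.gen, north.gen.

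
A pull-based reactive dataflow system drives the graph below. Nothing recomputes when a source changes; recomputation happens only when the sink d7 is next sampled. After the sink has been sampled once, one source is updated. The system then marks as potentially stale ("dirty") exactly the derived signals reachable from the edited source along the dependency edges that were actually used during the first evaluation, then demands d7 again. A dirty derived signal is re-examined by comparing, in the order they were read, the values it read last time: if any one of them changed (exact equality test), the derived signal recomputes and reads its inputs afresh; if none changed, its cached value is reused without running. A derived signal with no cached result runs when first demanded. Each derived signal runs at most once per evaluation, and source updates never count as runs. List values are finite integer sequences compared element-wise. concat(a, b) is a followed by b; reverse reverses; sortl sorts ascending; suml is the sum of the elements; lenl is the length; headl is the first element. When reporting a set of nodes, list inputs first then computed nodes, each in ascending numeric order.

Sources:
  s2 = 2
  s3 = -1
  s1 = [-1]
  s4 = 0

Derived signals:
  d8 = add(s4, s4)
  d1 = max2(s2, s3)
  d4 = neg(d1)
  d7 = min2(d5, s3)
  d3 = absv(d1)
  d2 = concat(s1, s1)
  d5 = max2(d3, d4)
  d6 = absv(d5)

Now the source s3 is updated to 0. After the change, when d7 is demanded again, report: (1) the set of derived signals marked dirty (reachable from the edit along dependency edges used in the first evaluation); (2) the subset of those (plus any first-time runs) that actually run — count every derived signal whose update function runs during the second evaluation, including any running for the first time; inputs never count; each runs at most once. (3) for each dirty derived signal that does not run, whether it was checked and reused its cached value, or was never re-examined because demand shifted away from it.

Marked dirty: d1, d3, d4, d5, d7.
Derived signals that run: d1, d7 — 2 in total.
Checked but reused from cache: d3, d4, d5.
Key observation: the cutoff stops propagation at d3 — its inputs' values are unchanged, so it reuses its cache.

First evaluation (everything demanded from the output):
  d1 = max2(2, -1) = 2
  d3 = absv(2) = 2
  d4 = neg(2) = -2
  d5 = max2(2, -2) = 2
  d7 = min2(2, -1) = -1

Propagation after the edit:
  d1: runs — s3 -1->0; result 2 (same value as before).
  d3: checked — values it read are unchanged (d1 unchanged); reused cached 2 without running.
  d4: checked — values it read are unchanged (d1 unchanged); reused cached -2 without running.
  d5: checked — values it read are unchanged (d3 unchanged, d4 unchanged); reused cached 2 without running.
  d7: runs — s3 -1->0; result 0.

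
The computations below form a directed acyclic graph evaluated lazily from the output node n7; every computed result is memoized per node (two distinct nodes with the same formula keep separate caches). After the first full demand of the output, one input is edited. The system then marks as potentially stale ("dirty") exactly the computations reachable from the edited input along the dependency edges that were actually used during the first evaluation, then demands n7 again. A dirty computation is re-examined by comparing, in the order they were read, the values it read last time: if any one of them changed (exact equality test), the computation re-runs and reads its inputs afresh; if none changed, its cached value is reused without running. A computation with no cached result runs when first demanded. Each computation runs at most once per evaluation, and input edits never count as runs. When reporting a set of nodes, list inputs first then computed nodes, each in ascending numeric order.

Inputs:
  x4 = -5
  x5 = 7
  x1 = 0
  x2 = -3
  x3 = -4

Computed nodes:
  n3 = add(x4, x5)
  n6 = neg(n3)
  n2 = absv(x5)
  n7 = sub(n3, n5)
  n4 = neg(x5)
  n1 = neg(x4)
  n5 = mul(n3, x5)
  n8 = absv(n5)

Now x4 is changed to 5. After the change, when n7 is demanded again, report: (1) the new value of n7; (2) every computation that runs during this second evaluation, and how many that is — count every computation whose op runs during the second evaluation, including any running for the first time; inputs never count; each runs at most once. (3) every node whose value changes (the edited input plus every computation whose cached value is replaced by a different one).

Demanding n7 again yields -72.
3 computations run: n3, n5, n7.
The nodes whose values change: x4, n3, n5, n7.

First demand of the output computes:
  n3 = add(-5, 7) = 2
  n5 = mul(2, 7) = 14
  n7 = sub(2, 14) = -12

After the edit, cleaning proceeds:
  n3: a read changed (x4 -5->5) — executes, giving 12.
  n5: a read changed (n3 2->12) — executes, giving 84.
  n7: a read changed (n3 2->12; n5 14->84) — executes, giving -72.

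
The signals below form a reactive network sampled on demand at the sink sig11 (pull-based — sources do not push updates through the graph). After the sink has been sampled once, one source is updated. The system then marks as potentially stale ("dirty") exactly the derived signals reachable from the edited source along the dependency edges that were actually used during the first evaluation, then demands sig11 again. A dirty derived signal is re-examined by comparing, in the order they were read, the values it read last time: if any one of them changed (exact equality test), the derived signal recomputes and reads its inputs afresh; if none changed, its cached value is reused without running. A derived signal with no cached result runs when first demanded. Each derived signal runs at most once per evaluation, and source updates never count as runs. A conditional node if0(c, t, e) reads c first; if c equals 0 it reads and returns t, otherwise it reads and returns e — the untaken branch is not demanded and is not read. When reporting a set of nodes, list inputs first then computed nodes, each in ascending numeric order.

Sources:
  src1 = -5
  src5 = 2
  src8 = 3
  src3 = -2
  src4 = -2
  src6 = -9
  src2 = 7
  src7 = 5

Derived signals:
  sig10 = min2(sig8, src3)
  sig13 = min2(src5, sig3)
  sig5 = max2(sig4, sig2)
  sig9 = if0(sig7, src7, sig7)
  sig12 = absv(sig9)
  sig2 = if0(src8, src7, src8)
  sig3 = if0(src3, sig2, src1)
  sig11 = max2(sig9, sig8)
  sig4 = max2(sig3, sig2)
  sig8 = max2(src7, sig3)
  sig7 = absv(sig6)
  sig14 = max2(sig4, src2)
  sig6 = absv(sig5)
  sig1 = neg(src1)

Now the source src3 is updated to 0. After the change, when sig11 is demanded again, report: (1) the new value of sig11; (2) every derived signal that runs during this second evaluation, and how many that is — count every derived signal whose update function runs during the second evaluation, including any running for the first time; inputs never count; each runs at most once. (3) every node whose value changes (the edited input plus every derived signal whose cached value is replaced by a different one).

sig11 now evaluates to 5.
Run set: sig3, sig4, sig8 (3 run).
Changed values: src3, sig3.
The important point: at sig5 every value read last time is unchanged, so the dirty flag clears without a run.

Initial pass — values computed on the first demand:
  sig2 = if0(src8=3 -> else branch src8) = 3
  sig3 = if0(src3=-2 -> else branch src1) = -5
  sig4 = max2(-5, 3) = 3
  sig5 = max2(3, 3) = 3
  sig6 = absv(3) = 3
  sig7 = absv(3) = 3
  sig8 = max2(5, -5) = 5
  sig9 = if0(sig7=3 -> else branch sig7) = 3
  sig11 = max2(3, 5) = 5

Second demand — change propagation:
  sig3: re-runs because src3 -2->0; new result 3.
  sig4: re-runs because sig3 -5->3; new result 3 (unchanged).
  sig5: re-examined; everything it read last time is the same (sig4 unchanged, sig2 unchanged) — cache 3 kept, no run.
  sig6: re-examined; everything it read last time is the same (sig5 unchanged) — cache 3 kept, no run.
  sig7: re-examined; everything it read last time is the same (sig6 unchanged) — cache 3 kept, no run.
  sig8: re-runs because sig3 -5->3; new result 5 (unchanged).
  sig9: re-examined; everything it read last time is the same (sig7 unchanged, sig7 unchanged) — cache 3 kept, no run.
  sig11: re-examined; everything it read last time is the same (sig9 unchanged, sig8 unchanged) — cache 5 kept, no run.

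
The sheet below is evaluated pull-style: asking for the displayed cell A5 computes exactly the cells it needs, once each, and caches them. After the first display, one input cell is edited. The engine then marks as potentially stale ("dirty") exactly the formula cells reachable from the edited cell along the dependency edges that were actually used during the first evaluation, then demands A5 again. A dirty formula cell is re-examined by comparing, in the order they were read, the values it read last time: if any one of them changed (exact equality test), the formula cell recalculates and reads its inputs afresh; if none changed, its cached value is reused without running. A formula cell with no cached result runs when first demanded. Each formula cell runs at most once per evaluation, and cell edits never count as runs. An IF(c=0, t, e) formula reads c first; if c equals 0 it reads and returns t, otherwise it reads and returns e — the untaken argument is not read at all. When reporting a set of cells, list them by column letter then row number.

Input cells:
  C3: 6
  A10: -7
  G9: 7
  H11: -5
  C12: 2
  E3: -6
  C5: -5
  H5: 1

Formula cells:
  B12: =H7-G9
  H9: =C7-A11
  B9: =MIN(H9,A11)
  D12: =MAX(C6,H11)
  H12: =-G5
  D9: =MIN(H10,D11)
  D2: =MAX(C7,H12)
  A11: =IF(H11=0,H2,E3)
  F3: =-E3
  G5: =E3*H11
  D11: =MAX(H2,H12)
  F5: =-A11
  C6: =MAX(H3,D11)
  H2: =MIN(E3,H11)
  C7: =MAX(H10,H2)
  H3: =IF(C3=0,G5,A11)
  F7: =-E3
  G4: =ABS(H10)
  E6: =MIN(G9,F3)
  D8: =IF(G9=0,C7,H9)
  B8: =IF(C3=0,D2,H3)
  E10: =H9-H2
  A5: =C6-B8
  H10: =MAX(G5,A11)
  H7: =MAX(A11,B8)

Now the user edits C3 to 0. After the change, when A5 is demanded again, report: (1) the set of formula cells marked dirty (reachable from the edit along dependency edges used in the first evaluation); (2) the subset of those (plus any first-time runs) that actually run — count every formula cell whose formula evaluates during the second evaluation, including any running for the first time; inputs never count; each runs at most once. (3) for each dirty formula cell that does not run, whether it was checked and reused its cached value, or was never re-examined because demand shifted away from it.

The edit dirties: A5, B8, C6, H3.
7 formula cells run: A5, B8, C6, C7, D2, H3, H10.
No dirty formula cell escaped a run.
Note the branch switch — C7, D2, H10 had no cache and run now for the first time.

First demand of the output computes:
  G5 = -6 * -5 = 30
  H2 = MIN(-6, -5) = -6
  A11 = IF(H11=0: H11=-5 -> else branch E3) = -6
  H3 = IF(C3=0: C3=6 -> else branch A11) = -6
  B8 = IF(C3=0: C3=6 -> else branch H3) = -6
  H12 = -(30) = -30
  D11 = MAX(-6, -30) = -6
  C6 = MAX(-6, -6) = -6
  A5 = -6 - -6 = 0

After the edit, cleaning proceeds:
  H3: a read changed (C3 6->0) — executes, giving 30.
  C6: a read changed (H3 -6->30) — executes, giving 30.
  H10: had never run; runs now, result 30.
  C7: had never run; runs now, result 30.
  D2: had never run; runs now, result 30.
  B8: a read changed (C3 6->0; H3 -6->30) — executes, giving 30.
  A5: a read changed (C6 -6->30; B8 -6->30) — executes, giving 0 — identical to its old value.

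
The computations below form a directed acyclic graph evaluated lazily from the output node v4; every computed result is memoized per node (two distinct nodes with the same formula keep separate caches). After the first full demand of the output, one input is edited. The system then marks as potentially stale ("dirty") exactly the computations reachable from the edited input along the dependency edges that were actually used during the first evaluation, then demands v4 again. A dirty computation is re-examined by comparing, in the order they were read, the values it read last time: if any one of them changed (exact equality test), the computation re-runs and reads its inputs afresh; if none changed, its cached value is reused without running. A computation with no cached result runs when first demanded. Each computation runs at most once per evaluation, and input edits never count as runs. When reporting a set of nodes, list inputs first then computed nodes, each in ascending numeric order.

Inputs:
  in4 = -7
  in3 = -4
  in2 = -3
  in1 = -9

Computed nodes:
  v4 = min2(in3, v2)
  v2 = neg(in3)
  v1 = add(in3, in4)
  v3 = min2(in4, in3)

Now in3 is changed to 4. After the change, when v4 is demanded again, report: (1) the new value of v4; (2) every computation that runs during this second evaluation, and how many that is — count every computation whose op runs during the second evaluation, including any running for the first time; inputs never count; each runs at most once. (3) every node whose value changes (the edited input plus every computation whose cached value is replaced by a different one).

First demand of the output computes:
  v2 = neg(-4) = 4
  v4 = min2(-4, 4) = -4

After the edit, cleaning proceeds:
  v2: a read changed (in3 -4->4) — executes, giving -4.
  v4: a read changed (in3 -4->4; v2 4->-4) — executes, giving -4 — identical to its old value.

Demanding v4 again yields -4.
2 computations run: v2, v4.
The nodes whose values change: in3, v2.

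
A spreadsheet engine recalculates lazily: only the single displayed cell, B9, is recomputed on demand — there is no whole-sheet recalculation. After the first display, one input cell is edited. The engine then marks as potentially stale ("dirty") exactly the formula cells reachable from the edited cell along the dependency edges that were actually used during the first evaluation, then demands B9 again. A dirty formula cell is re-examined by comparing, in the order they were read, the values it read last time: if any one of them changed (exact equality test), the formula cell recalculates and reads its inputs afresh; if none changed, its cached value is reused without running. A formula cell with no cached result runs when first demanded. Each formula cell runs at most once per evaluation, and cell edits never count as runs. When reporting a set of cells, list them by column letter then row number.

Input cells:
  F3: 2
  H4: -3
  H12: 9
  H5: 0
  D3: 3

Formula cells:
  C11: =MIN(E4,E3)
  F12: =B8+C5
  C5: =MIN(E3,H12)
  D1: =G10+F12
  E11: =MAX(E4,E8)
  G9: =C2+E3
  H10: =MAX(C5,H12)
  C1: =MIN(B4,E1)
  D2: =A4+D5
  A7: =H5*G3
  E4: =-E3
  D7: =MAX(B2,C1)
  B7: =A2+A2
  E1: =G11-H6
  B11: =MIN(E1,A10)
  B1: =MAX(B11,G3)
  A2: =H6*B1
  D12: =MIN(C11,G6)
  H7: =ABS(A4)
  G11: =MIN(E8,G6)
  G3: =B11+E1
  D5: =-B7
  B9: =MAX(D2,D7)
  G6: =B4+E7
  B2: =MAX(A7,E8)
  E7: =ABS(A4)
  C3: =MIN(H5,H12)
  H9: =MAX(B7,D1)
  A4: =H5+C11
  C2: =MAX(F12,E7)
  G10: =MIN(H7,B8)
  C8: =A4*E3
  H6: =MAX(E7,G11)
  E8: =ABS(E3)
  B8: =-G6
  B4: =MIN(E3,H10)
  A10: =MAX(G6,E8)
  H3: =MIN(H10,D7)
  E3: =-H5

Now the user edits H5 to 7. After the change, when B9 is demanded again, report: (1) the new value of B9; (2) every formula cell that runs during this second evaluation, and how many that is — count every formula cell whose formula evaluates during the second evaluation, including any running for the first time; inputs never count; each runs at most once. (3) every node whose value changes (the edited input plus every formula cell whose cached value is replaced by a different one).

New value of B9: 7.
Formula cells that run: A2, A4, A7, A10, B1, B2, B4, B9, B11, C1, C5, C11, D7, E1, E3, E4, E8, G3, G6, G11, H6, H10 — 22 in total.
Values that change: A7, A10, B1, B2, B4, B9, B11, C1, C5, C11, D7, E1, E3, E4, E8, G3, G6, G11, H5.
Key observation: the cutoff stops propagation at E7 — its inputs' values are unchanged, so it reuses its cache.

First evaluation (everything demanded from the output):
  E3 = -(0) = 0
  C5 = MIN(0, 9) = 0
  E4 = -(0) = 0
  C11 = MIN(0, 0) = 0
  A4 = 0 + 0 = 0
  E7 = ABS(0) = 0
  E8 = ABS(0) = 0
  H10 = MAX(0, 9) = 9
  B4 = MIN(0, 9) = 0
  G6 = 0 + 0 = 0
  A10 = MAX(0, 0) = 0
  G11 = MIN(0, 0) = 0
  H6 = MAX(0, 0) = 0
  E1 = 0 - 0 = 0
  B11 = MIN(0, 0) = 0
  C1 = MIN(0, 0) = 0
  G3 = 0 + 0 = 0
  A7 = 0 * 0 = 0
  B1 = MAX(0, 0) = 0
  A2 = 0 * 0 = 0
  B2 = MAX(0, 0) = 0
  B7 = 0 + 0 = 0
  D5 = -(0) = 0
  D2 = 0 + 0 = 0
  D7 = MAX(0, 0) = 0
  B9 = MAX(0, 0) = 0

Propagation after the edit:
  E3: runs — H5 0->7; result -7.
  C5: runs — E3 0->-7; result -7.
  E4: runs — E3 0->-7; result 7.
  C11: runs — E4 0->7; E3 0->-7; result -7.
  A4: runs — H5 0->7; C11 0->-7; result 0 (same value as before).
  E7: checked — values it read are unchanged (A4 unchanged); reused cached 0 without running.
  E8: runs — E3 0->-7; result 7.
  H10: runs — C5 0->-7; result 9 (same value as before).
  B4: runs — E3 0->-7; result -7.
  G6: runs — B4 0->-7; result -7.
  A10: runs — G6 0->-7; E8 0->7; result 7.
  G11: runs — E8 0->7; G6 0->-7; result -7.
  H6: runs — G11 0->-7; result 0 (same value as before).
  E1: runs — G11 0->-7; result -7.
  B11: runs — E1 0->-7; A10 0->7; result -7.
  C1: runs — B4 0->-7; E1 0->-7; result -7.
  G3: runs — B11 0->-7; E1 0->-7; result -14.
  A7: runs — H5 0->7; G3 0->-14; result -98.
  B1: runs — B11 0->-7; G3 0->-14; result -7.
  A2: runs — B1 0->-7; result 0 (same value as before).
  B2: runs — A7 0->-98; E8 0->7; result 7.
  B7: checked — values it read are unchanged (A2 unchanged, A2 unchanged); reused cached 0 without running.
  D5: checked — values it read are unchanged (B7 unchanged); reused cached 0 without running.
  D2: checked — values it read are unchanged (A4 unchanged, D5 unchanged); reused cached 0 without running.
  D7: runs — B2 0->7; C1 0->-7; result 7.
  B9: runs — D7 0->7; result 7.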